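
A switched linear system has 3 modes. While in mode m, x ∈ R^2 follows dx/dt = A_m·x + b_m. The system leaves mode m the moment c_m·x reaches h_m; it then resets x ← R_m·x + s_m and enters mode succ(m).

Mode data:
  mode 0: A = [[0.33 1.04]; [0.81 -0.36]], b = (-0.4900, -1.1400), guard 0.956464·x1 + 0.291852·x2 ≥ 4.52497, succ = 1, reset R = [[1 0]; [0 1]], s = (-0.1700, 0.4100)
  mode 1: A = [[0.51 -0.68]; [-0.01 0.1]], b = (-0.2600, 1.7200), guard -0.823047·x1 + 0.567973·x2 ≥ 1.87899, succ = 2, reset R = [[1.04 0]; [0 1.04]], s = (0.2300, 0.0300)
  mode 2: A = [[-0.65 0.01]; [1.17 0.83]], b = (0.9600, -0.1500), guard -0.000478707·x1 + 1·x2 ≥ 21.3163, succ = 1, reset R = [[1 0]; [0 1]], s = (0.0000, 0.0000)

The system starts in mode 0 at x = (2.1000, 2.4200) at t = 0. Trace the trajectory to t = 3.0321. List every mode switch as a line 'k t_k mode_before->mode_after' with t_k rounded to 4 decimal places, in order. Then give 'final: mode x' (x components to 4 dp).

1 0.5973 0->1
2 1.8421 1->2
final: 2 1.8002 20.1219

Mode 0: guard c·x = 4.5250 hit at Δt = 0.5973 (t = 0.5973), x⁻ = (3.9235, 2.6463) → reset → x⁺ = (3.7535, 3.0563), jump to mode 1
Mode 1: guard c·x = 1.8790 hit at Δt = 1.2448 (t = 1.8421), x⁻ = (1.6515, 5.7014) → reset → x⁺ = (1.9476, 5.9595), jump to mode 2
Mode 2: flow for 1.1900 to horizon, guard not reached → x = (1.8002, 20.1219)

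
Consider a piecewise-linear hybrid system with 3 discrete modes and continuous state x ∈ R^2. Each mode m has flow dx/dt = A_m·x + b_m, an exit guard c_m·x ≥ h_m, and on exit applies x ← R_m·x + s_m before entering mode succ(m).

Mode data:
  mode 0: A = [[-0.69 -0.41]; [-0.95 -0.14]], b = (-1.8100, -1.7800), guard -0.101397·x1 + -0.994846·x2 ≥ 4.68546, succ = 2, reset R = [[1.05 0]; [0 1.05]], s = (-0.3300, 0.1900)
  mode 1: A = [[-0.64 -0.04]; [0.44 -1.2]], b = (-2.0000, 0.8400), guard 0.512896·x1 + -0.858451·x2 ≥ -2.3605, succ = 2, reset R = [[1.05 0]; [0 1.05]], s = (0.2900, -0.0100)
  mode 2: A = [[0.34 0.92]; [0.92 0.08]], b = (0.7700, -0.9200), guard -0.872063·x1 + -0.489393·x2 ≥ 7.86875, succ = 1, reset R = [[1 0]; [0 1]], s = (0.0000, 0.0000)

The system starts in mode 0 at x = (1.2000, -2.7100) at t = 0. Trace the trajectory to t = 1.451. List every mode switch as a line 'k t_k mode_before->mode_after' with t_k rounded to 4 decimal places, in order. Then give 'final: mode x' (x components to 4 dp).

Mode 0: guard c·x = 4.6855 hit at Δt = 1.0736 (t = 1.0736), x⁻ = (0.4255, -4.7531) → reset → x⁺ = (0.1167, -4.8008), jump to mode 2
Mode 2: flow for 0.3774 to horizon, guard not reached → x = (-1.4488, -5.5206)

1 1.0736 0->2
final: 2 -1.4488 -5.5206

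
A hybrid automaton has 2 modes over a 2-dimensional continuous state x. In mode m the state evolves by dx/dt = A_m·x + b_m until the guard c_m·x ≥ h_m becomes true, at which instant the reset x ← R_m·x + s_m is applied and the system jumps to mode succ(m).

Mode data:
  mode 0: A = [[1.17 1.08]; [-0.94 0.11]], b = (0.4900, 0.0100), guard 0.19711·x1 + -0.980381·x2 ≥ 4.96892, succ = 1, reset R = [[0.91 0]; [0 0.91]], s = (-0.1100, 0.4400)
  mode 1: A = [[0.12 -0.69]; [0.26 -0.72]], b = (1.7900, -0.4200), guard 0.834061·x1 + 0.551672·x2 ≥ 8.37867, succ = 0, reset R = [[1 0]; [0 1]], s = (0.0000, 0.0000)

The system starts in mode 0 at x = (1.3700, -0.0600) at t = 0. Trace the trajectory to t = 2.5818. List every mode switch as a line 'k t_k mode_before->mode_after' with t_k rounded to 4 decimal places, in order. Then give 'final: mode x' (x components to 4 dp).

Mode 0: guard c·x = 4.9689 hit at Δt = 1.4212 (t = 1.4212), x⁻ = (4.2358, -4.2167) → reset → x⁺ = (3.7445, -3.3972), jump to mode 1
Mode 1: flow for 1.1606 to horizon, guard not reached → x = (8.1565, -0.4957)

1 1.4212 0->1
final: 1 8.1565 -0.4957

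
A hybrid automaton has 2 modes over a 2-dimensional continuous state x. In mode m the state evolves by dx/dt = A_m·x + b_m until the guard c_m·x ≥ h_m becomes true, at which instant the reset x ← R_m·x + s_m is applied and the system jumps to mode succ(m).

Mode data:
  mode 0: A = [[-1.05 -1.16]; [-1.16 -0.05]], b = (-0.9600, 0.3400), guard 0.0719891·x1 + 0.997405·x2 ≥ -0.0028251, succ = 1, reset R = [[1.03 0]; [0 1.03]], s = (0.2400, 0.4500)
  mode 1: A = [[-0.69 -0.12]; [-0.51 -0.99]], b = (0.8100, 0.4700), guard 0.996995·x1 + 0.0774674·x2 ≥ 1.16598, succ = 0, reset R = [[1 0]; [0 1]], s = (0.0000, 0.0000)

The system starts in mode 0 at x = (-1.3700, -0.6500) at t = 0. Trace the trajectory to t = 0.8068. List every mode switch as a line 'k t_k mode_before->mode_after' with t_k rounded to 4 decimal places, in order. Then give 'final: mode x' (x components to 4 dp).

Mode 0: guard c·x = -0.0028 hit at Δt = 0.4160 (t = 0.4160), x⁻ = (-1.1115, 0.0774) → reset → x⁺ = (-0.9049, 0.5297), jump to mode 1
Mode 1: flow for 0.3908 to horizon, guard not reached → x = (-0.4377, 0.6188)

1 0.4160 0->1
final: 1 -0.4377 0.6188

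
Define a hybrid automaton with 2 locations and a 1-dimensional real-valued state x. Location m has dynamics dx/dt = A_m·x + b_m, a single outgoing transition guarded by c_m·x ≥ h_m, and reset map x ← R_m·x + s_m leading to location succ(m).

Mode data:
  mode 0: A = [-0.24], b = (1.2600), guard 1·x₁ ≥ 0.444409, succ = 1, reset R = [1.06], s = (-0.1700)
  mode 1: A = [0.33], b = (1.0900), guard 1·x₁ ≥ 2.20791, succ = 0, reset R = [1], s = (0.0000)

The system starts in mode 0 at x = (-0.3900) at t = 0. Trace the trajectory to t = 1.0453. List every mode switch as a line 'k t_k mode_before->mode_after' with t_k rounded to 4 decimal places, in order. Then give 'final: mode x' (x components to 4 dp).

Mode 0: guard c·x = 0.4444 hit at Δt = 0.6671 (t = 0.6671), x⁻ = (0.4444) → reset → x⁺ = (0.3011), jump to mode 1
Mode 1: flow for 0.3782 to horizon, guard not reached → x = (0.7802)

1 0.6671 0->1
final: 1 0.7802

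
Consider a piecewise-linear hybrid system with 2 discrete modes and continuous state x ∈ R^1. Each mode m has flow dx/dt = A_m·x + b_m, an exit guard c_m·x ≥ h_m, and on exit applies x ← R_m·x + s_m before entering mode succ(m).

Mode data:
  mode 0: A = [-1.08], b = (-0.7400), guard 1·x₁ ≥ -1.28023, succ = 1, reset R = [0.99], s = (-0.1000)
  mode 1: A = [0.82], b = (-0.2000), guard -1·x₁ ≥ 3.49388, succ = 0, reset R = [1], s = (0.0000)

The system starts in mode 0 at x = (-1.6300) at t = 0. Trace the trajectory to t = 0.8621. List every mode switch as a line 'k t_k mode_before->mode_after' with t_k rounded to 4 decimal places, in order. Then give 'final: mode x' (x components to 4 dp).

Mode 0: guard c·x = -1.2802 hit at Δt = 0.4281 (t = 0.4281), x⁻ = (-1.2802) → reset → x⁺ = (-1.3674), jump to mode 1
Mode 1: flow for 0.4340 to horizon, guard not reached → x = (-2.0562)

1 0.4281 0->1
final: 1 -2.0562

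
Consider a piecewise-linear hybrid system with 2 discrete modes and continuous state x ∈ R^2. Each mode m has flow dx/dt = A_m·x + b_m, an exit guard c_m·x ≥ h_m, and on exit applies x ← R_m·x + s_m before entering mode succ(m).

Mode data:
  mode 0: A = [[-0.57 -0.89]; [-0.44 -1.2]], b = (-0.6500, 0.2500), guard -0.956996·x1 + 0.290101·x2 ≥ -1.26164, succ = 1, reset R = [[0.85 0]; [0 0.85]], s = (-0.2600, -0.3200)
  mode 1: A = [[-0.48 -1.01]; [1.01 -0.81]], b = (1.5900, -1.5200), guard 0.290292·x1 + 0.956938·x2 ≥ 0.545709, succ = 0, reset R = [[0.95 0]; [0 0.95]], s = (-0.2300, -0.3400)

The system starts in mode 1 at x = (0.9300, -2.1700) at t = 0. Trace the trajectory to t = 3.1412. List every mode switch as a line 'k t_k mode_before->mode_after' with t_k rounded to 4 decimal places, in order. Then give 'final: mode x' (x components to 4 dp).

1 1.0798 1->0
2 2.2505 0->1
final: 1 2.0529 -0.3124

Mode 1: guard c·x = 0.5457 hit at Δt = 1.0798 (t = 1.0798), x⁻ = (2.9128, -0.3133) → reset → x⁺ = (2.5371, -0.6377), jump to mode 0
Mode 0: guard c·x = -1.2616 hit at Δt = 1.1707 (t = 2.2505), x⁻ = (1.1801, -0.4560) → reset → x⁺ = (0.7431, -0.7076), jump to mode 1
Mode 1: flow for 0.8907 to horizon, guard not reached → x = (2.0529, -0.3124)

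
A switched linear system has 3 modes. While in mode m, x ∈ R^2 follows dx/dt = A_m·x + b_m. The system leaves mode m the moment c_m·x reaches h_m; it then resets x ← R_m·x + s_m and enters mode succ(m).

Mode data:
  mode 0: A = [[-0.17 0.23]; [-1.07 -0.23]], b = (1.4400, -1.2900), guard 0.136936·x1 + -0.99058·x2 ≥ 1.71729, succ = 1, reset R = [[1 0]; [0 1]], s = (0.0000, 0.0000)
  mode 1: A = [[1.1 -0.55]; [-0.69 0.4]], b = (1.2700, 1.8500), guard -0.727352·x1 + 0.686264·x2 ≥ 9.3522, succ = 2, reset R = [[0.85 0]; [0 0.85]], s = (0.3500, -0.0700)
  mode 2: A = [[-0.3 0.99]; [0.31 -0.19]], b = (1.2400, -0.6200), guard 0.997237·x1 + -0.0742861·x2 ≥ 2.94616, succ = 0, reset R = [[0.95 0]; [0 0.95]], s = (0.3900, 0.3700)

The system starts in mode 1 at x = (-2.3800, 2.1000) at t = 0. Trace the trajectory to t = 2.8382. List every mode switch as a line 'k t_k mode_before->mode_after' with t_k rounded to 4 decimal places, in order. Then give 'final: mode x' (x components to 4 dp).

Mode 1: guard c·x = 9.3522 hit at Δt = 0.7520 (t = 0.7520), x⁻ = (-6.4358, 6.8066) → reset → x⁺ = (-5.1204, 5.7156), jump to mode 2
Mode 2: guard c·x = 2.9462 hit at Δt = 1.5166 (t = 2.2686), x⁻ = (3.2074, 3.3977) → reset → x⁺ = (3.4371, 3.5978), jump to mode 0
Mode 0: flow for 0.5696 to horizon, guard not reached → x = (4.1399, 0.2749)

1 0.7520 1->2
2 2.2686 2->0
final: 0 4.1399 0.2749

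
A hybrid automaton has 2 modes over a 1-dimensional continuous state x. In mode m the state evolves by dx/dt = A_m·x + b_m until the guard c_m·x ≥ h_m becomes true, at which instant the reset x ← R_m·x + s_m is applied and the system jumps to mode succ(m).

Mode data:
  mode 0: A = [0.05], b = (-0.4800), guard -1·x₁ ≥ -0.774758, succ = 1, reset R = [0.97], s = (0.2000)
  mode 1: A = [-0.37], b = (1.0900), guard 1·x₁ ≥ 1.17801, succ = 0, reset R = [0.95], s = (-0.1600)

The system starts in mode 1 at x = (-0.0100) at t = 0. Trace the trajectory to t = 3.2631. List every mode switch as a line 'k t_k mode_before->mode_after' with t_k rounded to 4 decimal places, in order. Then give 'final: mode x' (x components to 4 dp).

1 1.3892 1->0
2 1.8114 0->1
3 2.1372 1->0
4 2.5594 0->1
5 2.8852 1->0
final: 0 0.7943

Mode 1: guard c·x = 1.1780 hit at Δt = 1.3892 (t = 1.3892), x⁻ = (1.1780) → reset → x⁺ = (0.9591), jump to mode 0
Mode 0: guard c·x = -0.7748 hit at Δt = 0.4222 (t = 1.8114), x⁻ = (0.7748) → reset → x⁺ = (0.9515), jump to mode 1
Mode 1: guard c·x = 1.1780 hit at Δt = 0.3258 (t = 2.1372), x⁻ = (1.1780) → reset → x⁺ = (0.9591), jump to mode 0
Mode 0: guard c·x = -0.7748 hit at Δt = 0.4222 (t = 2.5594), x⁻ = (0.7748) → reset → x⁺ = (0.9515), jump to mode 1
Mode 1: guard c·x = 1.1780 hit at Δt = 0.3258 (t = 2.8852), x⁻ = (1.1780) → reset → x⁺ = (0.9591), jump to mode 0
Mode 0: flow for 0.3779 to horizon, guard not reached → x = (0.7943)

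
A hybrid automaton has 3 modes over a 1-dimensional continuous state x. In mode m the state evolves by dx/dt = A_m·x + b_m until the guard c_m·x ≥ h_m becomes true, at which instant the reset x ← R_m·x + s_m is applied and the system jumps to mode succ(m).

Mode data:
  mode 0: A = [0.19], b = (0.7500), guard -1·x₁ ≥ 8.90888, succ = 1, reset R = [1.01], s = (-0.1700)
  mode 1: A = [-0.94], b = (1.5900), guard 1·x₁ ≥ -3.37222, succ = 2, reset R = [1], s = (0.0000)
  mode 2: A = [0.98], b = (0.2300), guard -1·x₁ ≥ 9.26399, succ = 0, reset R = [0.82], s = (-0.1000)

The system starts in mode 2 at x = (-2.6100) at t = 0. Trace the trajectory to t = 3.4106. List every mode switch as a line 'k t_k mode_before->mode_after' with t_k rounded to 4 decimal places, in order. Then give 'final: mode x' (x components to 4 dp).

1 1.3626 2->0
2 2.8373 0->1
final: 1 -4.6438

Mode 2: guard c·x = 9.2640 hit at Δt = 1.3626 (t = 1.3626), x⁻ = (-9.2640) → reset → x⁺ = (-7.6965), jump to mode 0
Mode 0: guard c·x = 8.9089 hit at Δt = 1.4747 (t = 2.8373), x⁻ = (-8.9089) → reset → x⁺ = (-9.1680), jump to mode 1
Mode 1: flow for 0.5733 to horizon, guard not reached → x = (-4.6438)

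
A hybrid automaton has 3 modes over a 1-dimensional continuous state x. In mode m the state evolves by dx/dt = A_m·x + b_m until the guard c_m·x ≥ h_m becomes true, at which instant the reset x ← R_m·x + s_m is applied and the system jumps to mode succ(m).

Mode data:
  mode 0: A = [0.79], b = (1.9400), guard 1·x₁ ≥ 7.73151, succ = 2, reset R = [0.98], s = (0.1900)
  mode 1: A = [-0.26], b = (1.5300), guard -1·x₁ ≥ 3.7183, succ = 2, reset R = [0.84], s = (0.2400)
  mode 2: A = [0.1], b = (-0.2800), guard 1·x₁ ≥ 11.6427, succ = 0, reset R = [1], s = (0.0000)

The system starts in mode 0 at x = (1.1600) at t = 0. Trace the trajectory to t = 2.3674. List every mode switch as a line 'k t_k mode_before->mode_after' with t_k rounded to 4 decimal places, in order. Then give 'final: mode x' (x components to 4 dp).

1 1.3112 0->2
final: 2 8.3202

Mode 0: guard c·x = 7.7315 hit at Δt = 1.3112 (t = 1.3112), x⁻ = (7.7315) → reset → x⁺ = (7.7669), jump to mode 2
Mode 2: flow for 1.0562 to horizon, guard not reached → x = (8.3202)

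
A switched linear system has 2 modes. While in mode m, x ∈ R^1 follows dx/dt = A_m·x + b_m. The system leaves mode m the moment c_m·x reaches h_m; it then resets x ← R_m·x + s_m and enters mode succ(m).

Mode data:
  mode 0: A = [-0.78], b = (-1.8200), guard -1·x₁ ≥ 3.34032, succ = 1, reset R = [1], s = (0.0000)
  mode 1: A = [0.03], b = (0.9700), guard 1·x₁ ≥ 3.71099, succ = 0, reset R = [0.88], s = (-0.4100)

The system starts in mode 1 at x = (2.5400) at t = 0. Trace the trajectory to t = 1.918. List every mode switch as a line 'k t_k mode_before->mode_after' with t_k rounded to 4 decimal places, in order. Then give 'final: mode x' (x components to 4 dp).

1 1.1009 1->0
final: 0 0.4101

Mode 1: guard c·x = 3.7110 hit at Δt = 1.1009 (t = 1.1009), x⁻ = (3.7110) → reset → x⁺ = (2.8557), jump to mode 0
Mode 0: flow for 0.8171 to horizon, guard not reached → x = (0.4101)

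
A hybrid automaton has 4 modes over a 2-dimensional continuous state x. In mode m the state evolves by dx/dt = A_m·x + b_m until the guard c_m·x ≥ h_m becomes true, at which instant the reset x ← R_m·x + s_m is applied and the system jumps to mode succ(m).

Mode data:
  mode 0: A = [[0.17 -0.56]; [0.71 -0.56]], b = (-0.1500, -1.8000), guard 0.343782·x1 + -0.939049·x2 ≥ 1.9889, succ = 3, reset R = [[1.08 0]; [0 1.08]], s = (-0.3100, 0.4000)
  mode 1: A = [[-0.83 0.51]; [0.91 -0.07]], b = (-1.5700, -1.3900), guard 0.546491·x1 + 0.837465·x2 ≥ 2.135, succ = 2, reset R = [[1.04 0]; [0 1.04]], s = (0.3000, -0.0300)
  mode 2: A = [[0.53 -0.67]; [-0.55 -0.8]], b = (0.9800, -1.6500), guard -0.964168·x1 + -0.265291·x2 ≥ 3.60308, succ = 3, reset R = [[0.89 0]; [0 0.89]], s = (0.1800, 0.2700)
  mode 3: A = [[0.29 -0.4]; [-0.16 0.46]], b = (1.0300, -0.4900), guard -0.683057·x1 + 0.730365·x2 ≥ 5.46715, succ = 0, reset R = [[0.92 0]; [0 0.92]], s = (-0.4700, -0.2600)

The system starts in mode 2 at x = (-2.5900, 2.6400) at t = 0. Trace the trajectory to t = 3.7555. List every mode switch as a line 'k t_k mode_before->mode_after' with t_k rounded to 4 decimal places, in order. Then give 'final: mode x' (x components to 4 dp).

1 0.7349 2->3
2 1.8531 3->0
3 3.1633 0->3
final: 3 -5.4911 -4.9838

Mode 2: guard c·x = 3.6031 hit at Δt = 0.7349 (t = 0.7349), x⁻ = (-4.1785, 1.6046) → reset → x⁺ = (-3.5389, 1.6981), jump to mode 3
Mode 3: guard c·x = 5.4672 hit at Δt = 1.1182 (t = 1.8531), x⁻ = (-4.7318, 3.0602) → reset → x⁺ = (-4.8232, 2.5554), jump to mode 0
Mode 0: guard c·x = 1.9889 hit at Δt = 1.3102 (t = 3.1633), x⁻ = (-5.4139, -4.1000) → reset → x⁺ = (-6.1570, -4.0280), jump to mode 3
Mode 3: flow for 0.5922 to horizon, guard not reached → x = (-5.4911, -4.9838)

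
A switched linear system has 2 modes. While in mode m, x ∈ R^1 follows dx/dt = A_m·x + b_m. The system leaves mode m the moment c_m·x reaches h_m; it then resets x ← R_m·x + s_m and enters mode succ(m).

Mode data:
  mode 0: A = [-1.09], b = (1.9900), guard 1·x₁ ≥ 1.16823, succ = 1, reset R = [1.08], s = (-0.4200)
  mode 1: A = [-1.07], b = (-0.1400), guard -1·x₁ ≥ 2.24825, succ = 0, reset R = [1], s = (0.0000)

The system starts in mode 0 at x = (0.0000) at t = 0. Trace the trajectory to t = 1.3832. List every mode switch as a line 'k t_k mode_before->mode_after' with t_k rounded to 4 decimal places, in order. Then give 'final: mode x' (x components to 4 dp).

Mode 0: guard c·x = 1.1682 hit at Δt = 0.9370 (t = 0.9370), x⁻ = (1.1682) → reset → x⁺ = (0.8417), jump to mode 1
Mode 1: flow for 0.4462 to horizon, guard not reached → x = (0.4725)

1 0.9370 0->1
final: 1 0.4725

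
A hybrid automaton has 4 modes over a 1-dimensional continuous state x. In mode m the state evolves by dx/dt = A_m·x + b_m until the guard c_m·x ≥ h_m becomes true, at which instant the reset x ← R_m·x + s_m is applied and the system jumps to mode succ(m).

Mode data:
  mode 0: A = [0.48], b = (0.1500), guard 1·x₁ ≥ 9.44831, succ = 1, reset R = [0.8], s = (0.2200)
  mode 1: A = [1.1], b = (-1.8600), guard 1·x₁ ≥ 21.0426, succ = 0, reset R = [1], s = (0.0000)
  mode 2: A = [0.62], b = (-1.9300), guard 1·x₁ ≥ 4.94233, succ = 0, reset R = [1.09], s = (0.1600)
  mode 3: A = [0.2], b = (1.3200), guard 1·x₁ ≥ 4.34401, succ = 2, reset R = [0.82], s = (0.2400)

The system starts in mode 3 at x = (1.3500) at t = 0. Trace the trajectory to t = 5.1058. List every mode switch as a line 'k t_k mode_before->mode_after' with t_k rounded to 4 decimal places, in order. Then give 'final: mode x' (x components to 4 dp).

Mode 3: guard c·x = 4.3440 hit at Δt = 1.5981 (t = 1.5981), x⁻ = (4.3440) → reset → x⁺ = (3.8021), jump to mode 2
Mode 2: guard c·x = 4.9423 hit at Δt = 1.5746 (t = 3.1727), x⁻ = (4.9423) → reset → x⁺ = (5.5471), jump to mode 0
Mode 0: guard c·x = 9.4483 hit at Δt = 1.0631 (t = 4.2358), x⁻ = (9.4483) → reset → x⁺ = (7.7786), jump to mode 1
Mode 1: flow for 0.8700 to horizon, guard not reached → x = (17.5427)

1 1.5981 3->2
2 3.1727 2->0
3 4.2358 0->1
final: 1 17.5427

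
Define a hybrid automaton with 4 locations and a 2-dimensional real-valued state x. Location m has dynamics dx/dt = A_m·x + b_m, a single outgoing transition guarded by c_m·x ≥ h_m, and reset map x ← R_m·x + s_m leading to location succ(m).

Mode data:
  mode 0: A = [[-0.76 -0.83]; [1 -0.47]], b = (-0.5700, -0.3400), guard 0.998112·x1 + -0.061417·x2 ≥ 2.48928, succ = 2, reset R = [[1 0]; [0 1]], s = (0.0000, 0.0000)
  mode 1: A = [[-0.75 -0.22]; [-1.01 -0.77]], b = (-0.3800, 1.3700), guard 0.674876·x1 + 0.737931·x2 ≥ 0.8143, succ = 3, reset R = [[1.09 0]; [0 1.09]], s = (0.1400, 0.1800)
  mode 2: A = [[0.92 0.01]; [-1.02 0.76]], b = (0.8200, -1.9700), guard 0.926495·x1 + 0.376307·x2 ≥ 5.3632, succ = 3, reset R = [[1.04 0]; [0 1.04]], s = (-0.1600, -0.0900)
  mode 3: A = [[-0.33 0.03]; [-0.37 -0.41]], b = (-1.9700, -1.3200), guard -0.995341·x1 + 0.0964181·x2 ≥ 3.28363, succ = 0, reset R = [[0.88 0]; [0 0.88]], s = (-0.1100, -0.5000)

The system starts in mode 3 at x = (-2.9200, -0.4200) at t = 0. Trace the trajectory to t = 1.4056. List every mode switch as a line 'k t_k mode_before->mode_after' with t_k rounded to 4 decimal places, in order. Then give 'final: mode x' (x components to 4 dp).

Mode 3: guard c·x = 3.2836 hit at Δt = 0.4420 (t = 0.4420), x⁻ = (-3.3391, -0.4142) → reset → x⁺ = (-3.0484, -0.8645), jump to mode 0
Mode 0: flow for 0.9636 to horizon, guard not reached → x = (-0.8106, -2.2027)

1 0.4420 3->0
final: 0 -0.8106 -2.2027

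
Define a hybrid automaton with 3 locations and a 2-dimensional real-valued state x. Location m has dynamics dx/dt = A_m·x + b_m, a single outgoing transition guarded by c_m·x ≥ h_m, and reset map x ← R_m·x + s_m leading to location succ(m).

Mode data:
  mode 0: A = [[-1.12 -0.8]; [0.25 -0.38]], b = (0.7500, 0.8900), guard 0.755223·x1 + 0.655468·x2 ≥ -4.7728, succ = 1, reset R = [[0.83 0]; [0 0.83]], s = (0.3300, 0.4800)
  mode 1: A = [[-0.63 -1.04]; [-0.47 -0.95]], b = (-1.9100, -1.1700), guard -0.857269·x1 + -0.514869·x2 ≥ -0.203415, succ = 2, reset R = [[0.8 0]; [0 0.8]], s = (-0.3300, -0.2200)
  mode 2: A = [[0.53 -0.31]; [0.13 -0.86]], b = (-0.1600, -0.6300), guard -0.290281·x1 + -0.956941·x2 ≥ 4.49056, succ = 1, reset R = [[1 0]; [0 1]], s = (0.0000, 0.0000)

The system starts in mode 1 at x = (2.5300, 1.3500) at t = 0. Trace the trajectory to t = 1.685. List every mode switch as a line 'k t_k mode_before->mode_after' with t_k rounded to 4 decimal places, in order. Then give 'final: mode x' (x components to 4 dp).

1 0.6901 1->2
final: 2 -0.1214 -0.5794

Mode 1: guard c·x = -0.2034 hit at Δt = 0.6901 (t = 0.6901), x⁻ = (0.3364, -0.1650) → reset → x⁺ = (-0.0609, -0.3520), jump to mode 2
Mode 2: flow for 0.9949 to horizon, guard not reached → x = (-0.1214, -0.5794)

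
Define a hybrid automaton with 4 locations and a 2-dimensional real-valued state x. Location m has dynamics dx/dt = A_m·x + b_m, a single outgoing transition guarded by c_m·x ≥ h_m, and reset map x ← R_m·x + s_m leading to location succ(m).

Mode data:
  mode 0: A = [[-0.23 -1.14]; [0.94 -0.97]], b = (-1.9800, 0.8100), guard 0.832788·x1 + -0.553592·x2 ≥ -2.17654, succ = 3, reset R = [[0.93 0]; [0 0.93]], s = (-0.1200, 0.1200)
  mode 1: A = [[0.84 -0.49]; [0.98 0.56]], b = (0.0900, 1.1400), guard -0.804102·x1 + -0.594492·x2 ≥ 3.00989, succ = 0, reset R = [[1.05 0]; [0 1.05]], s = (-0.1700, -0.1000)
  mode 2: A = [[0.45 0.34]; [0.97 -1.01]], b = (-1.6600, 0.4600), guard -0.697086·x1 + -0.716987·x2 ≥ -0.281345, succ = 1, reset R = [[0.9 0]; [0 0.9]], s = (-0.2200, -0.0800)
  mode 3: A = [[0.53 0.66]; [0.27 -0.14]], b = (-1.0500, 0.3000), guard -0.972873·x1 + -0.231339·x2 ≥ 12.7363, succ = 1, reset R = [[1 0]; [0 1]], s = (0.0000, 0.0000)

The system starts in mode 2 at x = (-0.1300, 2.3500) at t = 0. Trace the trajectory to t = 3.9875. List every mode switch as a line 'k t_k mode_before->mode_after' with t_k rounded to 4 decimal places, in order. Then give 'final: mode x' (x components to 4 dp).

1 0.6027 2->1
2 1.8807 1->0
3 2.9640 0->3
final: 3 -10.1187 -3.0549

Mode 2: guard c·x = -0.2813 hit at Δt = 0.6027 (t = 0.6027), x⁻ = (-0.8932, 1.2608) → reset → x⁺ = (-1.0239, 1.0548), jump to mode 1
Mode 1: guard c·x = 3.0099 hit at Δt = 1.2780 (t = 1.8807), x⁻ = (-4.0473, 0.4114) → reset → x⁺ = (-4.4197, 0.3319), jump to mode 0
Mode 0: guard c·x = -2.1765 hit at Δt = 1.0833 (t = 2.9640), x⁻ = (-4.0281, -2.1280) → reset → x⁺ = (-3.8662, -1.8590), jump to mode 3
Mode 3: flow for 1.0235 to horizon, guard not reached → x = (-10.1187, -3.0549)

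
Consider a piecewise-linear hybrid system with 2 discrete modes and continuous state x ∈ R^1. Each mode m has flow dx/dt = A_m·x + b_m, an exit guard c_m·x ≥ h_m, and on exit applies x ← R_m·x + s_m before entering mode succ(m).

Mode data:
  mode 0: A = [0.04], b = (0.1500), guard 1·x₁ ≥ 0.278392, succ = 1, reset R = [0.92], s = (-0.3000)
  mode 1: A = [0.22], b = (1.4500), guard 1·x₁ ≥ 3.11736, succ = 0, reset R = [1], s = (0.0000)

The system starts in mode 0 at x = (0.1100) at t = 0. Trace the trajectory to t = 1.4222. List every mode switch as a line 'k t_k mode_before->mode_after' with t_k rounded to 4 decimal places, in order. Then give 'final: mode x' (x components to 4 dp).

Mode 0: guard c·x = 0.2784 hit at Δt = 1.0675 (t = 1.0675), x⁻ = (0.2784) → reset → x⁺ = (-0.0439), jump to mode 1
Mode 1: flow for 0.3547 to horizon, guard not reached → x = (0.4875)

1 1.0675 0->1
final: 1 0.4875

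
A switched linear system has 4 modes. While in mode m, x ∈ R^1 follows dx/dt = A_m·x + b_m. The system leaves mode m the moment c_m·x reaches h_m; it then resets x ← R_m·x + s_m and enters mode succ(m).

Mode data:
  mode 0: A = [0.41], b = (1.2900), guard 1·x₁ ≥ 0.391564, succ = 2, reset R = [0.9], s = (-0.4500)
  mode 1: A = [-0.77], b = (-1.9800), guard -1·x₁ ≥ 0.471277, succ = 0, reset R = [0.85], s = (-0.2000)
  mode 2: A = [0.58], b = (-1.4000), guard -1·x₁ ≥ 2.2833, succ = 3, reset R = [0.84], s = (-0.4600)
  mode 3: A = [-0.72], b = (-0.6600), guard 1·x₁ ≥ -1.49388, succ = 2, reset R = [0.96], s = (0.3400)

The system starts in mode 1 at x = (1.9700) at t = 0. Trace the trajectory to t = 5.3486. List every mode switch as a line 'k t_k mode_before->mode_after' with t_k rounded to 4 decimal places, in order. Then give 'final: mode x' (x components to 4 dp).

Mode 1: guard c·x = 0.4713 hit at Δt = 1.0016 (t = 1.0016), x⁻ = (-0.4713) → reset → x⁺ = (-0.6006), jump to mode 0
Mode 0: guard c·x = 0.3916 hit at Δt = 0.8027 (t = 1.8043), x⁻ = (0.3916) → reset → x⁺ = (-0.0976), jump to mode 2
Mode 2: guard c·x = 2.2833 hit at Δt = 1.0795 (t = 2.8838), x⁻ = (-2.2833) → reset → x⁺ = (-2.3780), jump to mode 3
Mode 3: guard c·x = -1.4939 hit at Δt = 1.2901 (t = 4.1739), x⁻ = (-1.4939) → reset → x⁺ = (-1.0941), jump to mode 2
Mode 2: guard c·x = 2.2833 hit at Δt = 0.5033 (t = 4.6772), x⁻ = (-2.2833) → reset → x⁺ = (-2.3780), jump to mode 3
Mode 3: flow for 0.6714 to horizon, guard not reached → x = (-1.8178)

1 1.0016 1->0
2 1.8043 0->2
3 2.8838 2->3
4 4.1739 3->2
5 4.6772 2->3
final: 3 -1.8178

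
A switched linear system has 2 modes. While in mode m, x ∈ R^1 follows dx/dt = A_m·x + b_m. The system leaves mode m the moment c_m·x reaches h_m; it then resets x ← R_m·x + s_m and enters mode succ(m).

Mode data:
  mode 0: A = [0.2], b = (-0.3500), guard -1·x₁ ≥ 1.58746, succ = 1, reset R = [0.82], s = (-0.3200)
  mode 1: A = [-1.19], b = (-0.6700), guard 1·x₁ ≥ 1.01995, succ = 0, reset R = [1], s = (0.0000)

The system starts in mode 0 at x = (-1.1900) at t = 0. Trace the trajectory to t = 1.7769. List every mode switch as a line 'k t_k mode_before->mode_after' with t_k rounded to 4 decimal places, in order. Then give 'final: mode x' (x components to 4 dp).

1 0.6340 0->1
final: 1 -0.8347

Mode 0: guard c·x = 1.5875 hit at Δt = 0.6340 (t = 0.6340), x⁻ = (-1.5875) → reset → x⁺ = (-1.6217), jump to mode 1
Mode 1: flow for 1.1429 to horizon, guard not reached → x = (-0.8347)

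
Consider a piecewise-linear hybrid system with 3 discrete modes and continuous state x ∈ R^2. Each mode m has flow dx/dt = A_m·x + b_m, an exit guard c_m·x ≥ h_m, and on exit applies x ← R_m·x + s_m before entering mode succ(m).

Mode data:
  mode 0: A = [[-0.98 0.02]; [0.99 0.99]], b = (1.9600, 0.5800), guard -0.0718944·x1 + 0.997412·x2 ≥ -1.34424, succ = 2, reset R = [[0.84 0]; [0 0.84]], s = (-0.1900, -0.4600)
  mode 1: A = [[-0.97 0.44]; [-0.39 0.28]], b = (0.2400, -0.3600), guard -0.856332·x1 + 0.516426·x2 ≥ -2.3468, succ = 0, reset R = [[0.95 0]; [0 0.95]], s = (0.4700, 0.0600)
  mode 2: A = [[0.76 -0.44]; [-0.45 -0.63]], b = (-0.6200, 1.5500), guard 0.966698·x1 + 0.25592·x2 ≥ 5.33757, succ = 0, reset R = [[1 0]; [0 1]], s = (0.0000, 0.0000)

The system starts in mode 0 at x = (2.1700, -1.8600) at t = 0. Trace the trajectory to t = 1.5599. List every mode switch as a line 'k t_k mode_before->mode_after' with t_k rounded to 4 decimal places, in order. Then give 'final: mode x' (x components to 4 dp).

1 0.5812 0->2
final: 2 2.9544 -0.4085

Mode 0: guard c·x = -1.3442 hit at Δt = 0.5812 (t = 0.5812), x⁻ = (2.0827, -1.1976) → reset → x⁺ = (1.5594, -1.4660), jump to mode 2
Mode 2: flow for 0.9787 to horizon, guard not reached → x = (2.9544, -0.4085)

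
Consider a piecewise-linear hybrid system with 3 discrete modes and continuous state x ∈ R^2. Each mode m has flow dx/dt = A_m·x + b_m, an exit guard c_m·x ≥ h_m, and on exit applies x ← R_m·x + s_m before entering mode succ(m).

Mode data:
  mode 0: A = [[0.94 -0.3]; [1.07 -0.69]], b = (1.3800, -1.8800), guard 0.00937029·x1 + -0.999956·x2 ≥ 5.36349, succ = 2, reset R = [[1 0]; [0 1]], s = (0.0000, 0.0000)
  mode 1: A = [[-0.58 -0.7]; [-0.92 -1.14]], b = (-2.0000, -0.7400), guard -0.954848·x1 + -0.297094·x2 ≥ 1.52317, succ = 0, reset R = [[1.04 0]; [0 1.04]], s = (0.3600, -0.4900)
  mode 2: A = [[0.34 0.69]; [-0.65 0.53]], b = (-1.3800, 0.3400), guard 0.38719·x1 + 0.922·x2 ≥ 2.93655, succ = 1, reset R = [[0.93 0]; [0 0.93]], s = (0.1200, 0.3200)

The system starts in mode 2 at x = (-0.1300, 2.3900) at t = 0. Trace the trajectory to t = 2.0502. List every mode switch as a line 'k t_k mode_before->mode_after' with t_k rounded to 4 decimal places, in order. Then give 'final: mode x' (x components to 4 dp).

Mode 2: guard c·x = 2.9365 hit at Δt = 0.4151 (t = 0.4151), x⁻ = (0.0817, 3.1507) → reset → x⁺ = (0.1960, 3.2501), jump to mode 1
Mode 1: guard c·x = 1.5232 hit at Δt = 0.7947 (t = 1.2098), x⁻ = (-2.0726, 1.5345) → reset → x⁺ = (-1.7955, 1.1058), jump to mode 0
Mode 0: flow for 0.8404 to horizon, guard not reached → x = (-2.0581, -1.9346)

1 0.4151 2->1
2 1.2098 1->0
final: 0 -2.0581 -1.9346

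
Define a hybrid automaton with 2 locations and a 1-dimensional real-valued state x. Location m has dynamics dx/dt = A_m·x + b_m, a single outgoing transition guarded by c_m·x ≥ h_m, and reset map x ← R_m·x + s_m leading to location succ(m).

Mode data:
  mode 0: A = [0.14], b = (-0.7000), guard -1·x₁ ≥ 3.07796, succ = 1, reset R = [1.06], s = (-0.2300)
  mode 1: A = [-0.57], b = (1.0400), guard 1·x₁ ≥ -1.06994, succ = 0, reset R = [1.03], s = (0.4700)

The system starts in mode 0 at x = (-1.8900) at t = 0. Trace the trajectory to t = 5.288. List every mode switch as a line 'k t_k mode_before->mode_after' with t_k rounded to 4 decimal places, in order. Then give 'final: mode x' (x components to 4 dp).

Mode 0: guard c·x = 3.0780 hit at Δt = 1.1362 (t = 1.1362), x⁻ = (-3.0780) → reset → x⁺ = (-3.4926), jump to mode 1
Mode 1: guard c·x = -1.0699 hit at Δt = 1.0669 (t = 2.2031), x⁻ = (-1.0699) → reset → x⁺ = (-0.6320), jump to mode 0
Mode 0: guard c·x = 3.0780 hit at Δt = 2.5762 (t = 4.7793), x⁻ = (-3.0780) → reset → x⁺ = (-3.4926), jump to mode 1
Mode 1: flow for 0.5087 to horizon, guard not reached → x = (-2.1543)

1 1.1362 0->1
2 2.2031 1->0
3 4.7793 0->1
final: 1 -2.1543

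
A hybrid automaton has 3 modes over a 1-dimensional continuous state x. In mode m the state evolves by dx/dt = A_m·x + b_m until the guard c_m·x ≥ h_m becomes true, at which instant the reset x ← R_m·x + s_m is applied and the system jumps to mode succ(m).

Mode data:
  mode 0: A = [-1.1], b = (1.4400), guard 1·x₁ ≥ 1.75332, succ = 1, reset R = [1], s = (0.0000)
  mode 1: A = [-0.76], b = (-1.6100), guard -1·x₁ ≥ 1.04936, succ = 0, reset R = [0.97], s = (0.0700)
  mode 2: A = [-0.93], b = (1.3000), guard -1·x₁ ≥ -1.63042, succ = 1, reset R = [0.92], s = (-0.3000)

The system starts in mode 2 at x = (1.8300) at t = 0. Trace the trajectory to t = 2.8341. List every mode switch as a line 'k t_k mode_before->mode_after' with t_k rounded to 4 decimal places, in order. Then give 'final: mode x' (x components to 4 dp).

1 0.6662 2->1
2 2.1566 1->0
final: 0 0.2379

Mode 2: guard c·x = -1.6304 hit at Δt = 0.6662 (t = 0.6662), x⁻ = (1.6304) → reset → x⁺ = (1.2000), jump to mode 1
Mode 1: guard c·x = 1.0494 hit at Δt = 1.4904 (t = 2.1566), x⁻ = (-1.0494) → reset → x⁺ = (-0.9479), jump to mode 0
Mode 0: flow for 0.6775 to horizon, guard not reached → x = (0.2379)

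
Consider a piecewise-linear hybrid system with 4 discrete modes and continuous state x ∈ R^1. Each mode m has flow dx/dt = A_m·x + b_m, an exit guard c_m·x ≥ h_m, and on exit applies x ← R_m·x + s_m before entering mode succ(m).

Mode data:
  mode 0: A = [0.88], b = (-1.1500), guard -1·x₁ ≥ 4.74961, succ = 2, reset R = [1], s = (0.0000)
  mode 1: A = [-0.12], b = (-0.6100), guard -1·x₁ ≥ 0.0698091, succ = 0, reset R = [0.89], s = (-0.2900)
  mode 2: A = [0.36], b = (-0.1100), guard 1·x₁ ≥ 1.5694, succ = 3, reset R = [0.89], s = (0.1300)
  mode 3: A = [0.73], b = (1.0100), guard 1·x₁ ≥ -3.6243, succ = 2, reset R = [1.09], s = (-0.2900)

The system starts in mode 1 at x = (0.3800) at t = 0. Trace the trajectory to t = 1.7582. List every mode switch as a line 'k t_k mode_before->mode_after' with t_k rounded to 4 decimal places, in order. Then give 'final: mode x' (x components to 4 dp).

1 0.7160 1->0
final: 0 -2.8441

Mode 1: guard c·x = 0.0698 hit at Δt = 0.7160 (t = 0.7160), x⁻ = (-0.0698) → reset → x⁺ = (-0.3521), jump to mode 0
Mode 0: flow for 1.0422 to horizon, guard not reached → x = (-2.8441)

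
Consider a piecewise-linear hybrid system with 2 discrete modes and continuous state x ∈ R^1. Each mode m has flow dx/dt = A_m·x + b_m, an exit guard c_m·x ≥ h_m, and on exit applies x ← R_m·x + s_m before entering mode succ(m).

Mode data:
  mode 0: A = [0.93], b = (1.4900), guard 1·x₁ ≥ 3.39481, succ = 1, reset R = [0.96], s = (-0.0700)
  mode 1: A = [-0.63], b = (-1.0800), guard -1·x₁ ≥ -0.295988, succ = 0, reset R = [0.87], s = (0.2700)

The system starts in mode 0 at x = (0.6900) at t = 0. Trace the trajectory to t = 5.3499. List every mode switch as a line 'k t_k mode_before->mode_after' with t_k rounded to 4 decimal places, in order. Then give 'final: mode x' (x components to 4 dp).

1 0.8380 0->1
2 2.2533 1->0
3 3.1704 0->1
4 4.5857 1->0
final: 0 2.7328

Mode 0: guard c·x = 3.3948 hit at Δt = 0.8380 (t = 0.8380), x⁻ = (3.3948) → reset → x⁺ = (3.1890), jump to mode 1
Mode 1: guard c·x = -0.2960 hit at Δt = 1.4153 (t = 2.2533), x⁻ = (0.2960) → reset → x⁺ = (0.5275), jump to mode 0
Mode 0: guard c·x = 3.3948 hit at Δt = 0.9171 (t = 3.1704), x⁻ = (3.3948) → reset → x⁺ = (3.1890), jump to mode 1
Mode 1: guard c·x = -0.2960 hit at Δt = 1.4153 (t = 4.5857), x⁻ = (0.2960) → reset → x⁺ = (0.5275), jump to mode 0
Mode 0: flow for 0.7642 to horizon, guard not reached → x = (2.7328)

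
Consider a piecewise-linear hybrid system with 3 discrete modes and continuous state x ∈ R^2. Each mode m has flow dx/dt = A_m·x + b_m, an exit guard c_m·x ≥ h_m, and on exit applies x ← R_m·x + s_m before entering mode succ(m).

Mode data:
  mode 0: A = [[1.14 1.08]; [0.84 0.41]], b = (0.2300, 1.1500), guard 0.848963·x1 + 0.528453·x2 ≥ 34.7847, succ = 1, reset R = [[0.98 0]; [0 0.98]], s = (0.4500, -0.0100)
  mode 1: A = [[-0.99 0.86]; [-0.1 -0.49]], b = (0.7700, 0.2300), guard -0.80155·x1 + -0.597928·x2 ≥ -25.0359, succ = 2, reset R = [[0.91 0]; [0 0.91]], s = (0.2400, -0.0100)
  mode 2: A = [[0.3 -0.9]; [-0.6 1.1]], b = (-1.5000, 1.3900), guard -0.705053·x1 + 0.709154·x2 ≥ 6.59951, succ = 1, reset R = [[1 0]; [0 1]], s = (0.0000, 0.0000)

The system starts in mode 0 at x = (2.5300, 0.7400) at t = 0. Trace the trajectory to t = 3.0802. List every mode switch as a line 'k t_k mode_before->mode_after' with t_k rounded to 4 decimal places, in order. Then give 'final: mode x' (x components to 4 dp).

1 1.3805 0->1
2 1.9928 1->2
final: 2 11.1554 17.6925

Mode 0: guard c·x = 34.7847 hit at Δt = 1.3805 (t = 1.3805), x⁻ = (29.4652, 18.4876) → reset → x⁺ = (29.3259, 18.1078), jump to mode 1
Mode 1: guard c·x = -25.0359 hit at Δt = 0.6123 (t = 1.9928), x⁻ = (22.1413, 12.1897) → reset → x⁺ = (20.3886, 11.0826), jump to mode 2
Mode 2: flow for 1.0874 to horizon, guard not reached → x = (11.1554, 17.6925)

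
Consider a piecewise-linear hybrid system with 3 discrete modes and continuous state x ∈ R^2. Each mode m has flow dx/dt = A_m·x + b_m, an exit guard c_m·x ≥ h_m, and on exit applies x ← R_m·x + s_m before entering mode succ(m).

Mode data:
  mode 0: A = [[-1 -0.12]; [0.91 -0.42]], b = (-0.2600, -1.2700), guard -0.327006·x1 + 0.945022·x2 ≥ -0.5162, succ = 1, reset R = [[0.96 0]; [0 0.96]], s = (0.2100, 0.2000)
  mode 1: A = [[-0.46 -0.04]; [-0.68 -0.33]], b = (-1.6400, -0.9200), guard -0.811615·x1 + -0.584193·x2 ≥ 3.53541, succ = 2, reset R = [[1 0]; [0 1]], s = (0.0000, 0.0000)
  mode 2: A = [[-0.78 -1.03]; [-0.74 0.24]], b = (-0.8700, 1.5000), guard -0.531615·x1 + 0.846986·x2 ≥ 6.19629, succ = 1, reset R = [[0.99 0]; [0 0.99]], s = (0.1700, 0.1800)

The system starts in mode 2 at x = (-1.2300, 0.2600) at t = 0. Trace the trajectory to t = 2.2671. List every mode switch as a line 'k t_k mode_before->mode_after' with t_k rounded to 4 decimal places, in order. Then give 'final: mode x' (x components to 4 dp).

1 1.3527 2->1
final: 1 -3.5664 4.9958

Mode 2: guard c·x = 6.1963 hit at Δt = 1.3527 (t = 1.3527), x⁻ = (-3.5413, 5.0930) → reset → x⁺ = (-3.3359, 5.2220), jump to mode 1
Mode 1: flow for 0.9144 to horizon, guard not reached → x = (-3.5664, 4.9958)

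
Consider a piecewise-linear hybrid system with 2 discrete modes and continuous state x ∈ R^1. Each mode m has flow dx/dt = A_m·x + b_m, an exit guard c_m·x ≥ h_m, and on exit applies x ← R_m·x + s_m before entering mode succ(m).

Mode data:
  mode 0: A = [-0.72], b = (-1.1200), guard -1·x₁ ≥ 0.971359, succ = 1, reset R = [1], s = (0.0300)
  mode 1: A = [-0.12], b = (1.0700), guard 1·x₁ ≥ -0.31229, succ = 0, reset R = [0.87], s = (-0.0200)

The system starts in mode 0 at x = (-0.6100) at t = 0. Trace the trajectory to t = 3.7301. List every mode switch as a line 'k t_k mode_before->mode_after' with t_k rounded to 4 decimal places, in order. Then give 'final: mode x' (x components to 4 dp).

1 0.6688 0->1
2 1.2183 1->0
3 2.2901 0->1
4 2.8396 1->0
final: 0 -0.8899

Mode 0: guard c·x = 0.9714 hit at Δt = 0.6688 (t = 0.6688), x⁻ = (-0.9714) → reset → x⁺ = (-0.9414), jump to mode 1
Mode 1: guard c·x = -0.3123 hit at Δt = 0.5495 (t = 1.2183), x⁻ = (-0.3123) → reset → x⁺ = (-0.2917), jump to mode 0
Mode 0: guard c·x = 0.9714 hit at Δt = 1.0718 (t = 2.2901), x⁻ = (-0.9714) → reset → x⁺ = (-0.9414), jump to mode 1
Mode 1: guard c·x = -0.3123 hit at Δt = 0.5495 (t = 2.8396), x⁻ = (-0.3123) → reset → x⁺ = (-0.2917), jump to mode 0
Mode 0: flow for 0.8905 to horizon, guard not reached → x = (-0.8899)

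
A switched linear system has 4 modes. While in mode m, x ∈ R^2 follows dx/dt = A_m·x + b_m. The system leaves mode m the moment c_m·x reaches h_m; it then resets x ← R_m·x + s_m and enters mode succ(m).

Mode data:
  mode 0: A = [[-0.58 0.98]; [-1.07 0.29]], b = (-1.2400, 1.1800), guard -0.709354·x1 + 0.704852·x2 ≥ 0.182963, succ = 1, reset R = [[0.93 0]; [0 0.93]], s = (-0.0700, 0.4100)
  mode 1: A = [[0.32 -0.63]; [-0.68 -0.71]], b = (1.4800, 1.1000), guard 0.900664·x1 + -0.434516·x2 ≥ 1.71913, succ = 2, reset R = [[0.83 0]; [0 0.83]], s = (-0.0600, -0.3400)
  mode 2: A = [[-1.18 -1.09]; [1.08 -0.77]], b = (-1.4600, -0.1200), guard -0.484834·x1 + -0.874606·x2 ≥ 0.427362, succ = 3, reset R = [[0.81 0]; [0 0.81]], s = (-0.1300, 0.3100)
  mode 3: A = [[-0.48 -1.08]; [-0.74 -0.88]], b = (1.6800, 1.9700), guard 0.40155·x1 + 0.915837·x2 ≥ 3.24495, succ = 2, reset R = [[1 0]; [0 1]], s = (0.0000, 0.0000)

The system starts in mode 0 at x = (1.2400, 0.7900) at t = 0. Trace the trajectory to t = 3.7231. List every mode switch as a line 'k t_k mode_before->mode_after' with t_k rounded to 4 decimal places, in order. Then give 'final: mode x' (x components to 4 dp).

1 0.5303 0->1
2 1.8254 1->2
3 3.1077 2->3
final: 3 -0.1291 1.2048

Mode 0: guard c·x = 0.1830 hit at Δt = 0.5303 (t = 0.5303), x⁻ = (0.7368, 1.0011) → reset → x⁺ = (0.6153, 1.3410), jump to mode 1
Mode 1: guard c·x = 1.7191 hit at Δt = 1.2951 (t = 1.8254), x⁻ = (2.2173, 0.6396) → reset → x⁺ = (1.7804, 0.1909), jump to mode 2
Mode 2: guard c·x = 0.4274 hit at Δt = 1.2823 (t = 3.1077), x⁻ = (-0.7579, -0.0685) → reset → x⁺ = (-0.7439, 0.2545), jump to mode 3
Mode 3: flow for 0.6154 to horizon, guard not reached → x = (-0.1291, 1.2048)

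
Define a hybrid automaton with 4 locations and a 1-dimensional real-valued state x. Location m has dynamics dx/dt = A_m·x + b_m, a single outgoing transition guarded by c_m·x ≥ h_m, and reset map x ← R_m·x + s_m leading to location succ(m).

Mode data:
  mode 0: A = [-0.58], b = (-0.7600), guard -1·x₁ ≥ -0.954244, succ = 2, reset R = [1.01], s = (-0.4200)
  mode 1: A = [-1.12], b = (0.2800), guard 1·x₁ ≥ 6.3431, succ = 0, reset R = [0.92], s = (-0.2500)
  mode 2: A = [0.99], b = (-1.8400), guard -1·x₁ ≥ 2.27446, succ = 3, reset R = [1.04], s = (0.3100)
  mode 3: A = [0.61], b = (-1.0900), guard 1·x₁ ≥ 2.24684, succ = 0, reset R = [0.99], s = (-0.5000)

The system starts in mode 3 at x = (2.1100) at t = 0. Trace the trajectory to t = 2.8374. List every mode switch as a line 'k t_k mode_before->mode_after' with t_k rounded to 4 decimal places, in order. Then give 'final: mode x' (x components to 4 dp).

Mode 3: guard c·x = 2.2468 hit at Δt = 0.5789 (t = 0.5789), x⁻ = (2.2468) → reset → x⁺ = (1.7244), jump to mode 0
Mode 0: guard c·x = -0.9542 hit at Δt = 0.5047 (t = 1.0836), x⁻ = (0.9542) → reset → x⁺ = (0.5438), jump to mode 2
Mode 2: guard c·x = 2.2745 hit at Δt = 1.1569 (t = 2.2405), x⁻ = (-2.2745) → reset → x⁺ = (-2.0554), jump to mode 3
Mode 3: flow for 0.5969 to horizon, guard not reached → x = (-3.7432)

1 0.5789 3->0
2 1.0836 0->2
3 2.2405 2->3
final: 3 -3.7432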